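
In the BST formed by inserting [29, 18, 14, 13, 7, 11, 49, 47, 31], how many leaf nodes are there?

Tree built from: [29, 18, 14, 13, 7, 11, 49, 47, 31]
Tree (level-order array): [29, 18, 49, 14, None, 47, None, 13, None, 31, None, 7, None, None, None, None, 11]
Rule: A leaf has 0 children.
Per-node child counts:
  node 29: 2 child(ren)
  node 18: 1 child(ren)
  node 14: 1 child(ren)
  node 13: 1 child(ren)
  node 7: 1 child(ren)
  node 11: 0 child(ren)
  node 49: 1 child(ren)
  node 47: 1 child(ren)
  node 31: 0 child(ren)
Matching nodes: [11, 31]
Count of leaf nodes: 2


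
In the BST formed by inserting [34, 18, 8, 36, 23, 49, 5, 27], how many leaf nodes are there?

Tree built from: [34, 18, 8, 36, 23, 49, 5, 27]
Tree (level-order array): [34, 18, 36, 8, 23, None, 49, 5, None, None, 27]
Rule: A leaf has 0 children.
Per-node child counts:
  node 34: 2 child(ren)
  node 18: 2 child(ren)
  node 8: 1 child(ren)
  node 5: 0 child(ren)
  node 23: 1 child(ren)
  node 27: 0 child(ren)
  node 36: 1 child(ren)
  node 49: 0 child(ren)
Matching nodes: [5, 27, 49]
Count of leaf nodes: 3


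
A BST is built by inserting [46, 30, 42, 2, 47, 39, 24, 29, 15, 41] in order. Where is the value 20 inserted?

Starting tree (level order): [46, 30, 47, 2, 42, None, None, None, 24, 39, None, 15, 29, None, 41]
Insertion path: 46 -> 30 -> 2 -> 24 -> 15
Result: insert 20 as right child of 15
Final tree (level order): [46, 30, 47, 2, 42, None, None, None, 24, 39, None, 15, 29, None, 41, None, 20]


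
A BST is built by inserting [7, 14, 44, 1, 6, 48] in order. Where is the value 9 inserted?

Starting tree (level order): [7, 1, 14, None, 6, None, 44, None, None, None, 48]
Insertion path: 7 -> 14
Result: insert 9 as left child of 14
Final tree (level order): [7, 1, 14, None, 6, 9, 44, None, None, None, None, None, 48]


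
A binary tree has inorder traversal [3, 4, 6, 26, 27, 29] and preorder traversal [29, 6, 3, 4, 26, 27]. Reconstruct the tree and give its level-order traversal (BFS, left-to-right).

Inorder:  [3, 4, 6, 26, 27, 29]
Preorder: [29, 6, 3, 4, 26, 27]
Algorithm: preorder visits root first, so consume preorder in order;
for each root, split the current inorder slice at that value into
left-subtree inorder and right-subtree inorder, then recurse.
Recursive splits:
  root=29; inorder splits into left=[3, 4, 6, 26, 27], right=[]
  root=6; inorder splits into left=[3, 4], right=[26, 27]
  root=3; inorder splits into left=[], right=[4]
  root=4; inorder splits into left=[], right=[]
  root=26; inorder splits into left=[], right=[27]
  root=27; inorder splits into left=[], right=[]
Reconstructed level-order: [29, 6, 3, 26, 4, 27]


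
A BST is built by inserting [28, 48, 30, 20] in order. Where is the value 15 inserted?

Starting tree (level order): [28, 20, 48, None, None, 30]
Insertion path: 28 -> 20
Result: insert 15 as left child of 20
Final tree (level order): [28, 20, 48, 15, None, 30]


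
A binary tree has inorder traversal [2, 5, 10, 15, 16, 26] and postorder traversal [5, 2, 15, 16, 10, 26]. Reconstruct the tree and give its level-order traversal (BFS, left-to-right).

Inorder:   [2, 5, 10, 15, 16, 26]
Postorder: [5, 2, 15, 16, 10, 26]
Algorithm: postorder visits root last, so walk postorder right-to-left;
each value is the root of the current inorder slice — split it at that
value, recurse on the right subtree first, then the left.
Recursive splits:
  root=26; inorder splits into left=[2, 5, 10, 15, 16], right=[]
  root=10; inorder splits into left=[2, 5], right=[15, 16]
  root=16; inorder splits into left=[15], right=[]
  root=15; inorder splits into left=[], right=[]
  root=2; inorder splits into left=[], right=[5]
  root=5; inorder splits into left=[], right=[]
Reconstructed level-order: [26, 10, 2, 16, 5, 15]


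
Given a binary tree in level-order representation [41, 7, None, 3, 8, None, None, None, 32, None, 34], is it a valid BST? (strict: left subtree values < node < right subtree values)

Level-order array: [41, 7, None, 3, 8, None, None, None, 32, None, 34]
Validate using subtree bounds (lo, hi): at each node, require lo < value < hi,
then recurse left with hi=value and right with lo=value.
Preorder trace (stopping at first violation):
  at node 41 with bounds (-inf, +inf): OK
  at node 7 with bounds (-inf, 41): OK
  at node 3 with bounds (-inf, 7): OK
  at node 8 with bounds (7, 41): OK
  at node 32 with bounds (8, 41): OK
  at node 34 with bounds (32, 41): OK
No violation found at any node.
Result: Valid BST


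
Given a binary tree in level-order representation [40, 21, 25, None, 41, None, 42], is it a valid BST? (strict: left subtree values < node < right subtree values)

Level-order array: [40, 21, 25, None, 41, None, 42]
Validate using subtree bounds (lo, hi): at each node, require lo < value < hi,
then recurse left with hi=value and right with lo=value.
Preorder trace (stopping at first violation):
  at node 40 with bounds (-inf, +inf): OK
  at node 21 with bounds (-inf, 40): OK
  at node 41 with bounds (21, 40): VIOLATION
Node 41 violates its bound: not (21 < 41 < 40).
Result: Not a valid BST


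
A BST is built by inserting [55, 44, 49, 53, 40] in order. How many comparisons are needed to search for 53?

Search path for 53: 55 -> 44 -> 49 -> 53
Found: True
Comparisons: 4


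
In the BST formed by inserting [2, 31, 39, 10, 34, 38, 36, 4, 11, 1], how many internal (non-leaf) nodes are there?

Tree built from: [2, 31, 39, 10, 34, 38, 36, 4, 11, 1]
Tree (level-order array): [2, 1, 31, None, None, 10, 39, 4, 11, 34, None, None, None, None, None, None, 38, 36]
Rule: An internal node has at least one child.
Per-node child counts:
  node 2: 2 child(ren)
  node 1: 0 child(ren)
  node 31: 2 child(ren)
  node 10: 2 child(ren)
  node 4: 0 child(ren)
  node 11: 0 child(ren)
  node 39: 1 child(ren)
  node 34: 1 child(ren)
  node 38: 1 child(ren)
  node 36: 0 child(ren)
Matching nodes: [2, 31, 10, 39, 34, 38]
Count of internal (non-leaf) nodes: 6


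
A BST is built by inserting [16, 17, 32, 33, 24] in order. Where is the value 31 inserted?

Starting tree (level order): [16, None, 17, None, 32, 24, 33]
Insertion path: 16 -> 17 -> 32 -> 24
Result: insert 31 as right child of 24
Final tree (level order): [16, None, 17, None, 32, 24, 33, None, 31]


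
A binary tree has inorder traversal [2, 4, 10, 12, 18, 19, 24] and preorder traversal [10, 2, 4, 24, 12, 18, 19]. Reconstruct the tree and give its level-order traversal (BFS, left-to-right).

Inorder:  [2, 4, 10, 12, 18, 19, 24]
Preorder: [10, 2, 4, 24, 12, 18, 19]
Algorithm: preorder visits root first, so consume preorder in order;
for each root, split the current inorder slice at that value into
left-subtree inorder and right-subtree inorder, then recurse.
Recursive splits:
  root=10; inorder splits into left=[2, 4], right=[12, 18, 19, 24]
  root=2; inorder splits into left=[], right=[4]
  root=4; inorder splits into left=[], right=[]
  root=24; inorder splits into left=[12, 18, 19], right=[]
  root=12; inorder splits into left=[], right=[18, 19]
  root=18; inorder splits into left=[], right=[19]
  root=19; inorder splits into left=[], right=[]
Reconstructed level-order: [10, 2, 24, 4, 12, 18, 19]


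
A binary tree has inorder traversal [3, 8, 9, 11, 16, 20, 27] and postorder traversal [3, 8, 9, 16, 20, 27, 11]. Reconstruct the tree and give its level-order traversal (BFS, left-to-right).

Inorder:   [3, 8, 9, 11, 16, 20, 27]
Postorder: [3, 8, 9, 16, 20, 27, 11]
Algorithm: postorder visits root last, so walk postorder right-to-left;
each value is the root of the current inorder slice — split it at that
value, recurse on the right subtree first, then the left.
Recursive splits:
  root=11; inorder splits into left=[3, 8, 9], right=[16, 20, 27]
  root=27; inorder splits into left=[16, 20], right=[]
  root=20; inorder splits into left=[16], right=[]
  root=16; inorder splits into left=[], right=[]
  root=9; inorder splits into left=[3, 8], right=[]
  root=8; inorder splits into left=[3], right=[]
  root=3; inorder splits into left=[], right=[]
Reconstructed level-order: [11, 9, 27, 8, 20, 3, 16]


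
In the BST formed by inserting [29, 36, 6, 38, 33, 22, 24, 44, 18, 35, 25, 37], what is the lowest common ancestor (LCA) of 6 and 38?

Tree insertion order: [29, 36, 6, 38, 33, 22, 24, 44, 18, 35, 25, 37]
Tree (level-order array): [29, 6, 36, None, 22, 33, 38, 18, 24, None, 35, 37, 44, None, None, None, 25]
In a BST, the LCA of p=6, q=38 is the first node v on the
root-to-leaf path with p <= v <= q (go left if both < v, right if both > v).
Walk from root:
  at 29: 6 <= 29 <= 38, this is the LCA
LCA = 29


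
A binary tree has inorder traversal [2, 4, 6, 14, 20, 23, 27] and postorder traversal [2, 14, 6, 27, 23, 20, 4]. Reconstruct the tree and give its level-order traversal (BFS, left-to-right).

Inorder:   [2, 4, 6, 14, 20, 23, 27]
Postorder: [2, 14, 6, 27, 23, 20, 4]
Algorithm: postorder visits root last, so walk postorder right-to-left;
each value is the root of the current inorder slice — split it at that
value, recurse on the right subtree first, then the left.
Recursive splits:
  root=4; inorder splits into left=[2], right=[6, 14, 20, 23, 27]
  root=20; inorder splits into left=[6, 14], right=[23, 27]
  root=23; inorder splits into left=[], right=[27]
  root=27; inorder splits into left=[], right=[]
  root=6; inorder splits into left=[], right=[14]
  root=14; inorder splits into left=[], right=[]
  root=2; inorder splits into left=[], right=[]
Reconstructed level-order: [4, 2, 20, 6, 23, 14, 27]


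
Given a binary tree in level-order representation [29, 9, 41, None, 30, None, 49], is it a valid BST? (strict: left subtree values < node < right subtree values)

Level-order array: [29, 9, 41, None, 30, None, 49]
Validate using subtree bounds (lo, hi): at each node, require lo < value < hi,
then recurse left with hi=value and right with lo=value.
Preorder trace (stopping at first violation):
  at node 29 with bounds (-inf, +inf): OK
  at node 9 with bounds (-inf, 29): OK
  at node 30 with bounds (9, 29): VIOLATION
Node 30 violates its bound: not (9 < 30 < 29).
Result: Not a valid BST


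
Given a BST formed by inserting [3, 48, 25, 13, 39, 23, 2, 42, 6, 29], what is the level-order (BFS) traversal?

Tree insertion order: [3, 48, 25, 13, 39, 23, 2, 42, 6, 29]
Tree (level-order array): [3, 2, 48, None, None, 25, None, 13, 39, 6, 23, 29, 42]
BFS from the root, enqueuing left then right child of each popped node:
  queue [3] -> pop 3, enqueue [2, 48], visited so far: [3]
  queue [2, 48] -> pop 2, enqueue [none], visited so far: [3, 2]
  queue [48] -> pop 48, enqueue [25], visited so far: [3, 2, 48]
  queue [25] -> pop 25, enqueue [13, 39], visited so far: [3, 2, 48, 25]
  queue [13, 39] -> pop 13, enqueue [6, 23], visited so far: [3, 2, 48, 25, 13]
  queue [39, 6, 23] -> pop 39, enqueue [29, 42], visited so far: [3, 2, 48, 25, 13, 39]
  queue [6, 23, 29, 42] -> pop 6, enqueue [none], visited so far: [3, 2, 48, 25, 13, 39, 6]
  queue [23, 29, 42] -> pop 23, enqueue [none], visited so far: [3, 2, 48, 25, 13, 39, 6, 23]
  queue [29, 42] -> pop 29, enqueue [none], visited so far: [3, 2, 48, 25, 13, 39, 6, 23, 29]
  queue [42] -> pop 42, enqueue [none], visited so far: [3, 2, 48, 25, 13, 39, 6, 23, 29, 42]
Result: [3, 2, 48, 25, 13, 39, 6, 23, 29, 42]


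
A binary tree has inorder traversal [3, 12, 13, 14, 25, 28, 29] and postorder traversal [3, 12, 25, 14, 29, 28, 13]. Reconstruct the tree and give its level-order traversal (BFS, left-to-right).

Inorder:   [3, 12, 13, 14, 25, 28, 29]
Postorder: [3, 12, 25, 14, 29, 28, 13]
Algorithm: postorder visits root last, so walk postorder right-to-left;
each value is the root of the current inorder slice — split it at that
value, recurse on the right subtree first, then the left.
Recursive splits:
  root=13; inorder splits into left=[3, 12], right=[14, 25, 28, 29]
  root=28; inorder splits into left=[14, 25], right=[29]
  root=29; inorder splits into left=[], right=[]
  root=14; inorder splits into left=[], right=[25]
  root=25; inorder splits into left=[], right=[]
  root=12; inorder splits into left=[3], right=[]
  root=3; inorder splits into left=[], right=[]
Reconstructed level-order: [13, 12, 28, 3, 14, 29, 25]


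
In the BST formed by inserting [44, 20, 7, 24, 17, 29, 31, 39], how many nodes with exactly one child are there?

Tree built from: [44, 20, 7, 24, 17, 29, 31, 39]
Tree (level-order array): [44, 20, None, 7, 24, None, 17, None, 29, None, None, None, 31, None, 39]
Rule: These are nodes with exactly 1 non-null child.
Per-node child counts:
  node 44: 1 child(ren)
  node 20: 2 child(ren)
  node 7: 1 child(ren)
  node 17: 0 child(ren)
  node 24: 1 child(ren)
  node 29: 1 child(ren)
  node 31: 1 child(ren)
  node 39: 0 child(ren)
Matching nodes: [44, 7, 24, 29, 31]
Count of nodes with exactly one child: 5


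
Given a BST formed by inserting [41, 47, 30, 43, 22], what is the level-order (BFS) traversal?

Tree insertion order: [41, 47, 30, 43, 22]
Tree (level-order array): [41, 30, 47, 22, None, 43]
BFS from the root, enqueuing left then right child of each popped node:
  queue [41] -> pop 41, enqueue [30, 47], visited so far: [41]
  queue [30, 47] -> pop 30, enqueue [22], visited so far: [41, 30]
  queue [47, 22] -> pop 47, enqueue [43], visited so far: [41, 30, 47]
  queue [22, 43] -> pop 22, enqueue [none], visited so far: [41, 30, 47, 22]
  queue [43] -> pop 43, enqueue [none], visited so far: [41, 30, 47, 22, 43]
Result: [41, 30, 47, 22, 43]


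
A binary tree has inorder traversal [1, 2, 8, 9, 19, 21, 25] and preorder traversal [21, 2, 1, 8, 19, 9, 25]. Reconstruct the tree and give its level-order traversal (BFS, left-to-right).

Inorder:  [1, 2, 8, 9, 19, 21, 25]
Preorder: [21, 2, 1, 8, 19, 9, 25]
Algorithm: preorder visits root first, so consume preorder in order;
for each root, split the current inorder slice at that value into
left-subtree inorder and right-subtree inorder, then recurse.
Recursive splits:
  root=21; inorder splits into left=[1, 2, 8, 9, 19], right=[25]
  root=2; inorder splits into left=[1], right=[8, 9, 19]
  root=1; inorder splits into left=[], right=[]
  root=8; inorder splits into left=[], right=[9, 19]
  root=19; inorder splits into left=[9], right=[]
  root=9; inorder splits into left=[], right=[]
  root=25; inorder splits into left=[], right=[]
Reconstructed level-order: [21, 2, 25, 1, 8, 19, 9]


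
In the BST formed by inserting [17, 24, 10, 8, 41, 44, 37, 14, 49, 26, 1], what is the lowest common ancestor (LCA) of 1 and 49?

Tree insertion order: [17, 24, 10, 8, 41, 44, 37, 14, 49, 26, 1]
Tree (level-order array): [17, 10, 24, 8, 14, None, 41, 1, None, None, None, 37, 44, None, None, 26, None, None, 49]
In a BST, the LCA of p=1, q=49 is the first node v on the
root-to-leaf path with p <= v <= q (go left if both < v, right if both > v).
Walk from root:
  at 17: 1 <= 17 <= 49, this is the LCA
LCA = 17


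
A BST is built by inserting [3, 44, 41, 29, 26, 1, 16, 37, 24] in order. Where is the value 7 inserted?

Starting tree (level order): [3, 1, 44, None, None, 41, None, 29, None, 26, 37, 16, None, None, None, None, 24]
Insertion path: 3 -> 44 -> 41 -> 29 -> 26 -> 16
Result: insert 7 as left child of 16
Final tree (level order): [3, 1, 44, None, None, 41, None, 29, None, 26, 37, 16, None, None, None, 7, 24]


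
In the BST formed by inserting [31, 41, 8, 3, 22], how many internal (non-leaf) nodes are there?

Tree built from: [31, 41, 8, 3, 22]
Tree (level-order array): [31, 8, 41, 3, 22]
Rule: An internal node has at least one child.
Per-node child counts:
  node 31: 2 child(ren)
  node 8: 2 child(ren)
  node 3: 0 child(ren)
  node 22: 0 child(ren)
  node 41: 0 child(ren)
Matching nodes: [31, 8]
Count of internal (non-leaf) nodes: 2


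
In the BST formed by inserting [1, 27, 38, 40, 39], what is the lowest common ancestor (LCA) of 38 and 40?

Tree insertion order: [1, 27, 38, 40, 39]
Tree (level-order array): [1, None, 27, None, 38, None, 40, 39]
In a BST, the LCA of p=38, q=40 is the first node v on the
root-to-leaf path with p <= v <= q (go left if both < v, right if both > v).
Walk from root:
  at 1: both 38 and 40 > 1, go right
  at 27: both 38 and 40 > 27, go right
  at 38: 38 <= 38 <= 40, this is the LCA
LCA = 38


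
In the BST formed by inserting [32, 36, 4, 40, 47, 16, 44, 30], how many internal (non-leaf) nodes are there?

Tree built from: [32, 36, 4, 40, 47, 16, 44, 30]
Tree (level-order array): [32, 4, 36, None, 16, None, 40, None, 30, None, 47, None, None, 44]
Rule: An internal node has at least one child.
Per-node child counts:
  node 32: 2 child(ren)
  node 4: 1 child(ren)
  node 16: 1 child(ren)
  node 30: 0 child(ren)
  node 36: 1 child(ren)
  node 40: 1 child(ren)
  node 47: 1 child(ren)
  node 44: 0 child(ren)
Matching nodes: [32, 4, 16, 36, 40, 47]
Count of internal (non-leaf) nodes: 6


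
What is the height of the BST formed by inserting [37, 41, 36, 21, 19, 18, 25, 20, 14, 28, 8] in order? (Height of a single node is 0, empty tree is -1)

Insertion order: [37, 41, 36, 21, 19, 18, 25, 20, 14, 28, 8]
Tree (level-order array): [37, 36, 41, 21, None, None, None, 19, 25, 18, 20, None, 28, 14, None, None, None, None, None, 8]
Compute height bottom-up (empty subtree = -1):
  height(8) = 1 + max(-1, -1) = 0
  height(14) = 1 + max(0, -1) = 1
  height(18) = 1 + max(1, -1) = 2
  height(20) = 1 + max(-1, -1) = 0
  height(19) = 1 + max(2, 0) = 3
  height(28) = 1 + max(-1, -1) = 0
  height(25) = 1 + max(-1, 0) = 1
  height(21) = 1 + max(3, 1) = 4
  height(36) = 1 + max(4, -1) = 5
  height(41) = 1 + max(-1, -1) = 0
  height(37) = 1 + max(5, 0) = 6
Height = 6


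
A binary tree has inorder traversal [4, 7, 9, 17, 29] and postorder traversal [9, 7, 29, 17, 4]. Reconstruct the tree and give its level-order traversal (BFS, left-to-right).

Inorder:   [4, 7, 9, 17, 29]
Postorder: [9, 7, 29, 17, 4]
Algorithm: postorder visits root last, so walk postorder right-to-left;
each value is the root of the current inorder slice — split it at that
value, recurse on the right subtree first, then the left.
Recursive splits:
  root=4; inorder splits into left=[], right=[7, 9, 17, 29]
  root=17; inorder splits into left=[7, 9], right=[29]
  root=29; inorder splits into left=[], right=[]
  root=7; inorder splits into left=[], right=[9]
  root=9; inorder splits into left=[], right=[]
Reconstructed level-order: [4, 17, 7, 29, 9]


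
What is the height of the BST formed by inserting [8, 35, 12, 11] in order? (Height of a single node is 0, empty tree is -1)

Insertion order: [8, 35, 12, 11]
Tree (level-order array): [8, None, 35, 12, None, 11]
Compute height bottom-up (empty subtree = -1):
  height(11) = 1 + max(-1, -1) = 0
  height(12) = 1 + max(0, -1) = 1
  height(35) = 1 + max(1, -1) = 2
  height(8) = 1 + max(-1, 2) = 3
Height = 3


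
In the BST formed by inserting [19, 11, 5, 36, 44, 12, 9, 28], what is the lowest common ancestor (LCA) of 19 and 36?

Tree insertion order: [19, 11, 5, 36, 44, 12, 9, 28]
Tree (level-order array): [19, 11, 36, 5, 12, 28, 44, None, 9]
In a BST, the LCA of p=19, q=36 is the first node v on the
root-to-leaf path with p <= v <= q (go left if both < v, right if both > v).
Walk from root:
  at 19: 19 <= 19 <= 36, this is the LCA
LCA = 19


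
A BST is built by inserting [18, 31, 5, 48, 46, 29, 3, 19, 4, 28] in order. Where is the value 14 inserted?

Starting tree (level order): [18, 5, 31, 3, None, 29, 48, None, 4, 19, None, 46, None, None, None, None, 28]
Insertion path: 18 -> 5
Result: insert 14 as right child of 5
Final tree (level order): [18, 5, 31, 3, 14, 29, 48, None, 4, None, None, 19, None, 46, None, None, None, None, 28]


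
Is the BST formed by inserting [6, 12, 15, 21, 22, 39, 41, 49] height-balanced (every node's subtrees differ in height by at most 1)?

Tree (level-order array): [6, None, 12, None, 15, None, 21, None, 22, None, 39, None, 41, None, 49]
Definition: a tree is height-balanced if, at every node, |h(left) - h(right)| <= 1 (empty subtree has height -1).
Bottom-up per-node check:
  node 49: h_left=-1, h_right=-1, diff=0 [OK], height=0
  node 41: h_left=-1, h_right=0, diff=1 [OK], height=1
  node 39: h_left=-1, h_right=1, diff=2 [FAIL (|-1-1|=2 > 1)], height=2
  node 22: h_left=-1, h_right=2, diff=3 [FAIL (|-1-2|=3 > 1)], height=3
  node 21: h_left=-1, h_right=3, diff=4 [FAIL (|-1-3|=4 > 1)], height=4
  node 15: h_left=-1, h_right=4, diff=5 [FAIL (|-1-4|=5 > 1)], height=5
  node 12: h_left=-1, h_right=5, diff=6 [FAIL (|-1-5|=6 > 1)], height=6
  node 6: h_left=-1, h_right=6, diff=7 [FAIL (|-1-6|=7 > 1)], height=7
Node 39 violates the condition: |-1 - 1| = 2 > 1.
Result: Not balanced


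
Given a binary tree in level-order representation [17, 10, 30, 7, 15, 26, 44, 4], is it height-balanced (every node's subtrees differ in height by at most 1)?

Tree (level-order array): [17, 10, 30, 7, 15, 26, 44, 4]
Definition: a tree is height-balanced if, at every node, |h(left) - h(right)| <= 1 (empty subtree has height -1).
Bottom-up per-node check:
  node 4: h_left=-1, h_right=-1, diff=0 [OK], height=0
  node 7: h_left=0, h_right=-1, diff=1 [OK], height=1
  node 15: h_left=-1, h_right=-1, diff=0 [OK], height=0
  node 10: h_left=1, h_right=0, diff=1 [OK], height=2
  node 26: h_left=-1, h_right=-1, diff=0 [OK], height=0
  node 44: h_left=-1, h_right=-1, diff=0 [OK], height=0
  node 30: h_left=0, h_right=0, diff=0 [OK], height=1
  node 17: h_left=2, h_right=1, diff=1 [OK], height=3
All nodes satisfy the balance condition.
Result: Balanced


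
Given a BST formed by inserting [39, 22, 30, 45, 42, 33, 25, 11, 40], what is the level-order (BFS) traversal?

Tree insertion order: [39, 22, 30, 45, 42, 33, 25, 11, 40]
Tree (level-order array): [39, 22, 45, 11, 30, 42, None, None, None, 25, 33, 40]
BFS from the root, enqueuing left then right child of each popped node:
  queue [39] -> pop 39, enqueue [22, 45], visited so far: [39]
  queue [22, 45] -> pop 22, enqueue [11, 30], visited so far: [39, 22]
  queue [45, 11, 30] -> pop 45, enqueue [42], visited so far: [39, 22, 45]
  queue [11, 30, 42] -> pop 11, enqueue [none], visited so far: [39, 22, 45, 11]
  queue [30, 42] -> pop 30, enqueue [25, 33], visited so far: [39, 22, 45, 11, 30]
  queue [42, 25, 33] -> pop 42, enqueue [40], visited so far: [39, 22, 45, 11, 30, 42]
  queue [25, 33, 40] -> pop 25, enqueue [none], visited so far: [39, 22, 45, 11, 30, 42, 25]
  queue [33, 40] -> pop 33, enqueue [none], visited so far: [39, 22, 45, 11, 30, 42, 25, 33]
  queue [40] -> pop 40, enqueue [none], visited so far: [39, 22, 45, 11, 30, 42, 25, 33, 40]
Result: [39, 22, 45, 11, 30, 42, 25, 33, 40]


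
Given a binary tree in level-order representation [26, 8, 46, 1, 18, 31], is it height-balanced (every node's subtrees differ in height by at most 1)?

Tree (level-order array): [26, 8, 46, 1, 18, 31]
Definition: a tree is height-balanced if, at every node, |h(left) - h(right)| <= 1 (empty subtree has height -1).
Bottom-up per-node check:
  node 1: h_left=-1, h_right=-1, diff=0 [OK], height=0
  node 18: h_left=-1, h_right=-1, diff=0 [OK], height=0
  node 8: h_left=0, h_right=0, diff=0 [OK], height=1
  node 31: h_left=-1, h_right=-1, diff=0 [OK], height=0
  node 46: h_left=0, h_right=-1, diff=1 [OK], height=1
  node 26: h_left=1, h_right=1, diff=0 [OK], height=2
All nodes satisfy the balance condition.
Result: Balanced


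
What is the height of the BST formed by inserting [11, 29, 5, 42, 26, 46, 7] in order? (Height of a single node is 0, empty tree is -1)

Insertion order: [11, 29, 5, 42, 26, 46, 7]
Tree (level-order array): [11, 5, 29, None, 7, 26, 42, None, None, None, None, None, 46]
Compute height bottom-up (empty subtree = -1):
  height(7) = 1 + max(-1, -1) = 0
  height(5) = 1 + max(-1, 0) = 1
  height(26) = 1 + max(-1, -1) = 0
  height(46) = 1 + max(-1, -1) = 0
  height(42) = 1 + max(-1, 0) = 1
  height(29) = 1 + max(0, 1) = 2
  height(11) = 1 + max(1, 2) = 3
Height = 3


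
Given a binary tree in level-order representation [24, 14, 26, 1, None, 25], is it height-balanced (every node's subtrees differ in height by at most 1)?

Tree (level-order array): [24, 14, 26, 1, None, 25]
Definition: a tree is height-balanced if, at every node, |h(left) - h(right)| <= 1 (empty subtree has height -1).
Bottom-up per-node check:
  node 1: h_left=-1, h_right=-1, diff=0 [OK], height=0
  node 14: h_left=0, h_right=-1, diff=1 [OK], height=1
  node 25: h_left=-1, h_right=-1, diff=0 [OK], height=0
  node 26: h_left=0, h_right=-1, diff=1 [OK], height=1
  node 24: h_left=1, h_right=1, diff=0 [OK], height=2
All nodes satisfy the balance condition.
Result: Balanced


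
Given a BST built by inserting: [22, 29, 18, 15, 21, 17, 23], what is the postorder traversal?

Tree insertion order: [22, 29, 18, 15, 21, 17, 23]
Tree (level-order array): [22, 18, 29, 15, 21, 23, None, None, 17]
Postorder traversal: [17, 15, 21, 18, 23, 29, 22]


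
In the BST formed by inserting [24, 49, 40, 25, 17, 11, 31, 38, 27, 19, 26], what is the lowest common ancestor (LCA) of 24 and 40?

Tree insertion order: [24, 49, 40, 25, 17, 11, 31, 38, 27, 19, 26]
Tree (level-order array): [24, 17, 49, 11, 19, 40, None, None, None, None, None, 25, None, None, 31, 27, 38, 26]
In a BST, the LCA of p=24, q=40 is the first node v on the
root-to-leaf path with p <= v <= q (go left if both < v, right if both > v).
Walk from root:
  at 24: 24 <= 24 <= 40, this is the LCA
LCA = 24


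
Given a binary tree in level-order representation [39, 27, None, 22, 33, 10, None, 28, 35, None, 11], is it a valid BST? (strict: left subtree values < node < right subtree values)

Level-order array: [39, 27, None, 22, 33, 10, None, 28, 35, None, 11]
Validate using subtree bounds (lo, hi): at each node, require lo < value < hi,
then recurse left with hi=value and right with lo=value.
Preorder trace (stopping at first violation):
  at node 39 with bounds (-inf, +inf): OK
  at node 27 with bounds (-inf, 39): OK
  at node 22 with bounds (-inf, 27): OK
  at node 10 with bounds (-inf, 22): OK
  at node 11 with bounds (10, 22): OK
  at node 33 with bounds (27, 39): OK
  at node 28 with bounds (27, 33): OK
  at node 35 with bounds (33, 39): OK
No violation found at any node.
Result: Valid BST


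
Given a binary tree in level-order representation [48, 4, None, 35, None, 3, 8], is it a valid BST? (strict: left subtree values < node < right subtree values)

Level-order array: [48, 4, None, 35, None, 3, 8]
Validate using subtree bounds (lo, hi): at each node, require lo < value < hi,
then recurse left with hi=value and right with lo=value.
Preorder trace (stopping at first violation):
  at node 48 with bounds (-inf, +inf): OK
  at node 4 with bounds (-inf, 48): OK
  at node 35 with bounds (-inf, 4): VIOLATION
Node 35 violates its bound: not (-inf < 35 < 4).
Result: Not a valid BST


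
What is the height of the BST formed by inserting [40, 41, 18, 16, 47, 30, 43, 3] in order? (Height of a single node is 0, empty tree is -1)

Insertion order: [40, 41, 18, 16, 47, 30, 43, 3]
Tree (level-order array): [40, 18, 41, 16, 30, None, 47, 3, None, None, None, 43]
Compute height bottom-up (empty subtree = -1):
  height(3) = 1 + max(-1, -1) = 0
  height(16) = 1 + max(0, -1) = 1
  height(30) = 1 + max(-1, -1) = 0
  height(18) = 1 + max(1, 0) = 2
  height(43) = 1 + max(-1, -1) = 0
  height(47) = 1 + max(0, -1) = 1
  height(41) = 1 + max(-1, 1) = 2
  height(40) = 1 + max(2, 2) = 3
Height = 3


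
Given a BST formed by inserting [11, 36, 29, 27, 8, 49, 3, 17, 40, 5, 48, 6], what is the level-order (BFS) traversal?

Tree insertion order: [11, 36, 29, 27, 8, 49, 3, 17, 40, 5, 48, 6]
Tree (level-order array): [11, 8, 36, 3, None, 29, 49, None, 5, 27, None, 40, None, None, 6, 17, None, None, 48]
BFS from the root, enqueuing left then right child of each popped node:
  queue [11] -> pop 11, enqueue [8, 36], visited so far: [11]
  queue [8, 36] -> pop 8, enqueue [3], visited so far: [11, 8]
  queue [36, 3] -> pop 36, enqueue [29, 49], visited so far: [11, 8, 36]
  queue [3, 29, 49] -> pop 3, enqueue [5], visited so far: [11, 8, 36, 3]
  queue [29, 49, 5] -> pop 29, enqueue [27], visited so far: [11, 8, 36, 3, 29]
  queue [49, 5, 27] -> pop 49, enqueue [40], visited so far: [11, 8, 36, 3, 29, 49]
  queue [5, 27, 40] -> pop 5, enqueue [6], visited so far: [11, 8, 36, 3, 29, 49, 5]
  queue [27, 40, 6] -> pop 27, enqueue [17], visited so far: [11, 8, 36, 3, 29, 49, 5, 27]
  queue [40, 6, 17] -> pop 40, enqueue [48], visited so far: [11, 8, 36, 3, 29, 49, 5, 27, 40]
  queue [6, 17, 48] -> pop 6, enqueue [none], visited so far: [11, 8, 36, 3, 29, 49, 5, 27, 40, 6]
  queue [17, 48] -> pop 17, enqueue [none], visited so far: [11, 8, 36, 3, 29, 49, 5, 27, 40, 6, 17]
  queue [48] -> pop 48, enqueue [none], visited so far: [11, 8, 36, 3, 29, 49, 5, 27, 40, 6, 17, 48]
Result: [11, 8, 36, 3, 29, 49, 5, 27, 40, 6, 17, 48]


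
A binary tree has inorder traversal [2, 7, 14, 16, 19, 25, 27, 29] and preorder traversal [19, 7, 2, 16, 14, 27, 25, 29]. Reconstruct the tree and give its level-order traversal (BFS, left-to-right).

Inorder:  [2, 7, 14, 16, 19, 25, 27, 29]
Preorder: [19, 7, 2, 16, 14, 27, 25, 29]
Algorithm: preorder visits root first, so consume preorder in order;
for each root, split the current inorder slice at that value into
left-subtree inorder and right-subtree inorder, then recurse.
Recursive splits:
  root=19; inorder splits into left=[2, 7, 14, 16], right=[25, 27, 29]
  root=7; inorder splits into left=[2], right=[14, 16]
  root=2; inorder splits into left=[], right=[]
  root=16; inorder splits into left=[14], right=[]
  root=14; inorder splits into left=[], right=[]
  root=27; inorder splits into left=[25], right=[29]
  root=25; inorder splits into left=[], right=[]
  root=29; inorder splits into left=[], right=[]
Reconstructed level-order: [19, 7, 27, 2, 16, 25, 29, 14]


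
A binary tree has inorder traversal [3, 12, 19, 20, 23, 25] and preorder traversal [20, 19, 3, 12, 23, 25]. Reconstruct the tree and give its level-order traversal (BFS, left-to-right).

Inorder:  [3, 12, 19, 20, 23, 25]
Preorder: [20, 19, 3, 12, 23, 25]
Algorithm: preorder visits root first, so consume preorder in order;
for each root, split the current inorder slice at that value into
left-subtree inorder and right-subtree inorder, then recurse.
Recursive splits:
  root=20; inorder splits into left=[3, 12, 19], right=[23, 25]
  root=19; inorder splits into left=[3, 12], right=[]
  root=3; inorder splits into left=[], right=[12]
  root=12; inorder splits into left=[], right=[]
  root=23; inorder splits into left=[], right=[25]
  root=25; inorder splits into left=[], right=[]
Reconstructed level-order: [20, 19, 23, 3, 25, 12]


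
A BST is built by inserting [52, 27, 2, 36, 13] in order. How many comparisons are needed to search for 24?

Search path for 24: 52 -> 27 -> 2 -> 13
Found: False
Comparisons: 4


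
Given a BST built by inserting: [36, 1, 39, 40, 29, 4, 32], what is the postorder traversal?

Tree insertion order: [36, 1, 39, 40, 29, 4, 32]
Tree (level-order array): [36, 1, 39, None, 29, None, 40, 4, 32]
Postorder traversal: [4, 32, 29, 1, 40, 39, 36]


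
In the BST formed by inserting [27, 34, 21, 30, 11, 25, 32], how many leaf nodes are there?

Tree built from: [27, 34, 21, 30, 11, 25, 32]
Tree (level-order array): [27, 21, 34, 11, 25, 30, None, None, None, None, None, None, 32]
Rule: A leaf has 0 children.
Per-node child counts:
  node 27: 2 child(ren)
  node 21: 2 child(ren)
  node 11: 0 child(ren)
  node 25: 0 child(ren)
  node 34: 1 child(ren)
  node 30: 1 child(ren)
  node 32: 0 child(ren)
Matching nodes: [11, 25, 32]
Count of leaf nodes: 3


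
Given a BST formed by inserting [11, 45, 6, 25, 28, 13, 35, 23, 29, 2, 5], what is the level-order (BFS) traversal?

Tree insertion order: [11, 45, 6, 25, 28, 13, 35, 23, 29, 2, 5]
Tree (level-order array): [11, 6, 45, 2, None, 25, None, None, 5, 13, 28, None, None, None, 23, None, 35, None, None, 29]
BFS from the root, enqueuing left then right child of each popped node:
  queue [11] -> pop 11, enqueue [6, 45], visited so far: [11]
  queue [6, 45] -> pop 6, enqueue [2], visited so far: [11, 6]
  queue [45, 2] -> pop 45, enqueue [25], visited so far: [11, 6, 45]
  queue [2, 25] -> pop 2, enqueue [5], visited so far: [11, 6, 45, 2]
  queue [25, 5] -> pop 25, enqueue [13, 28], visited so far: [11, 6, 45, 2, 25]
  queue [5, 13, 28] -> pop 5, enqueue [none], visited so far: [11, 6, 45, 2, 25, 5]
  queue [13, 28] -> pop 13, enqueue [23], visited so far: [11, 6, 45, 2, 25, 5, 13]
  queue [28, 23] -> pop 28, enqueue [35], visited so far: [11, 6, 45, 2, 25, 5, 13, 28]
  queue [23, 35] -> pop 23, enqueue [none], visited so far: [11, 6, 45, 2, 25, 5, 13, 28, 23]
  queue [35] -> pop 35, enqueue [29], visited so far: [11, 6, 45, 2, 25, 5, 13, 28, 23, 35]
  queue [29] -> pop 29, enqueue [none], visited so far: [11, 6, 45, 2, 25, 5, 13, 28, 23, 35, 29]
Result: [11, 6, 45, 2, 25, 5, 13, 28, 23, 35, 29]


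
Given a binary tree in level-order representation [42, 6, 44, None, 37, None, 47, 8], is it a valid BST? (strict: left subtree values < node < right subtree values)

Level-order array: [42, 6, 44, None, 37, None, 47, 8]
Validate using subtree bounds (lo, hi): at each node, require lo < value < hi,
then recurse left with hi=value and right with lo=value.
Preorder trace (stopping at first violation):
  at node 42 with bounds (-inf, +inf): OK
  at node 6 with bounds (-inf, 42): OK
  at node 37 with bounds (6, 42): OK
  at node 8 with bounds (6, 37): OK
  at node 44 with bounds (42, +inf): OK
  at node 47 with bounds (44, +inf): OK
No violation found at any node.
Result: Valid BST


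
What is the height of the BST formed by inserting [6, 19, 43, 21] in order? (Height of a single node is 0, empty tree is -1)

Insertion order: [6, 19, 43, 21]
Tree (level-order array): [6, None, 19, None, 43, 21]
Compute height bottom-up (empty subtree = -1):
  height(21) = 1 + max(-1, -1) = 0
  height(43) = 1 + max(0, -1) = 1
  height(19) = 1 + max(-1, 1) = 2
  height(6) = 1 + max(-1, 2) = 3
Height = 3


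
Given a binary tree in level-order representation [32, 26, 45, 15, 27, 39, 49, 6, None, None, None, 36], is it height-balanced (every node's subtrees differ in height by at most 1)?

Tree (level-order array): [32, 26, 45, 15, 27, 39, 49, 6, None, None, None, 36]
Definition: a tree is height-balanced if, at every node, |h(left) - h(right)| <= 1 (empty subtree has height -1).
Bottom-up per-node check:
  node 6: h_left=-1, h_right=-1, diff=0 [OK], height=0
  node 15: h_left=0, h_right=-1, diff=1 [OK], height=1
  node 27: h_left=-1, h_right=-1, diff=0 [OK], height=0
  node 26: h_left=1, h_right=0, diff=1 [OK], height=2
  node 36: h_left=-1, h_right=-1, diff=0 [OK], height=0
  node 39: h_left=0, h_right=-1, diff=1 [OK], height=1
  node 49: h_left=-1, h_right=-1, diff=0 [OK], height=0
  node 45: h_left=1, h_right=0, diff=1 [OK], height=2
  node 32: h_left=2, h_right=2, diff=0 [OK], height=3
All nodes satisfy the balance condition.
Result: Balanced


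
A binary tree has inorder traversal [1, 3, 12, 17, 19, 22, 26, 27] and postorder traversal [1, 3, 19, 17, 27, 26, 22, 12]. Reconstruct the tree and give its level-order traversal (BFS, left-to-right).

Inorder:   [1, 3, 12, 17, 19, 22, 26, 27]
Postorder: [1, 3, 19, 17, 27, 26, 22, 12]
Algorithm: postorder visits root last, so walk postorder right-to-left;
each value is the root of the current inorder slice — split it at that
value, recurse on the right subtree first, then the left.
Recursive splits:
  root=12; inorder splits into left=[1, 3], right=[17, 19, 22, 26, 27]
  root=22; inorder splits into left=[17, 19], right=[26, 27]
  root=26; inorder splits into left=[], right=[27]
  root=27; inorder splits into left=[], right=[]
  root=17; inorder splits into left=[], right=[19]
  root=19; inorder splits into left=[], right=[]
  root=3; inorder splits into left=[1], right=[]
  root=1; inorder splits into left=[], right=[]
Reconstructed level-order: [12, 3, 22, 1, 17, 26, 19, 27]


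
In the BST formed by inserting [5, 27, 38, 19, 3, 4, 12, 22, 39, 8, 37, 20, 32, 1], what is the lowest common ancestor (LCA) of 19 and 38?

Tree insertion order: [5, 27, 38, 19, 3, 4, 12, 22, 39, 8, 37, 20, 32, 1]
Tree (level-order array): [5, 3, 27, 1, 4, 19, 38, None, None, None, None, 12, 22, 37, 39, 8, None, 20, None, 32]
In a BST, the LCA of p=19, q=38 is the first node v on the
root-to-leaf path with p <= v <= q (go left if both < v, right if both > v).
Walk from root:
  at 5: both 19 and 38 > 5, go right
  at 27: 19 <= 27 <= 38, this is the LCA
LCA = 27


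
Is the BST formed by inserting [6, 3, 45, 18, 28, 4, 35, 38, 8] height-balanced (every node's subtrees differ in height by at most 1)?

Tree (level-order array): [6, 3, 45, None, 4, 18, None, None, None, 8, 28, None, None, None, 35, None, 38]
Definition: a tree is height-balanced if, at every node, |h(left) - h(right)| <= 1 (empty subtree has height -1).
Bottom-up per-node check:
  node 4: h_left=-1, h_right=-1, diff=0 [OK], height=0
  node 3: h_left=-1, h_right=0, diff=1 [OK], height=1
  node 8: h_left=-1, h_right=-1, diff=0 [OK], height=0
  node 38: h_left=-1, h_right=-1, diff=0 [OK], height=0
  node 35: h_left=-1, h_right=0, diff=1 [OK], height=1
  node 28: h_left=-1, h_right=1, diff=2 [FAIL (|-1-1|=2 > 1)], height=2
  node 18: h_left=0, h_right=2, diff=2 [FAIL (|0-2|=2 > 1)], height=3
  node 45: h_left=3, h_right=-1, diff=4 [FAIL (|3--1|=4 > 1)], height=4
  node 6: h_left=1, h_right=4, diff=3 [FAIL (|1-4|=3 > 1)], height=5
Node 28 violates the condition: |-1 - 1| = 2 > 1.
Result: Not balanced


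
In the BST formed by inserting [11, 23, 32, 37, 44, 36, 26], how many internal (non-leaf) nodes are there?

Tree built from: [11, 23, 32, 37, 44, 36, 26]
Tree (level-order array): [11, None, 23, None, 32, 26, 37, None, None, 36, 44]
Rule: An internal node has at least one child.
Per-node child counts:
  node 11: 1 child(ren)
  node 23: 1 child(ren)
  node 32: 2 child(ren)
  node 26: 0 child(ren)
  node 37: 2 child(ren)
  node 36: 0 child(ren)
  node 44: 0 child(ren)
Matching nodes: [11, 23, 32, 37]
Count of internal (non-leaf) nodes: 4


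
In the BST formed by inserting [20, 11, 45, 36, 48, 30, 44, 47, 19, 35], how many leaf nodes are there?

Tree built from: [20, 11, 45, 36, 48, 30, 44, 47, 19, 35]
Tree (level-order array): [20, 11, 45, None, 19, 36, 48, None, None, 30, 44, 47, None, None, 35]
Rule: A leaf has 0 children.
Per-node child counts:
  node 20: 2 child(ren)
  node 11: 1 child(ren)
  node 19: 0 child(ren)
  node 45: 2 child(ren)
  node 36: 2 child(ren)
  node 30: 1 child(ren)
  node 35: 0 child(ren)
  node 44: 0 child(ren)
  node 48: 1 child(ren)
  node 47: 0 child(ren)
Matching nodes: [19, 35, 44, 47]
Count of leaf nodes: 4


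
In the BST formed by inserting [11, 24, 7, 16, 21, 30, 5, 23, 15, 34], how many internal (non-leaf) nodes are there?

Tree built from: [11, 24, 7, 16, 21, 30, 5, 23, 15, 34]
Tree (level-order array): [11, 7, 24, 5, None, 16, 30, None, None, 15, 21, None, 34, None, None, None, 23]
Rule: An internal node has at least one child.
Per-node child counts:
  node 11: 2 child(ren)
  node 7: 1 child(ren)
  node 5: 0 child(ren)
  node 24: 2 child(ren)
  node 16: 2 child(ren)
  node 15: 0 child(ren)
  node 21: 1 child(ren)
  node 23: 0 child(ren)
  node 30: 1 child(ren)
  node 34: 0 child(ren)
Matching nodes: [11, 7, 24, 16, 21, 30]
Count of internal (non-leaf) nodes: 6


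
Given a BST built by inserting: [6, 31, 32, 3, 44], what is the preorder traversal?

Tree insertion order: [6, 31, 32, 3, 44]
Tree (level-order array): [6, 3, 31, None, None, None, 32, None, 44]
Preorder traversal: [6, 3, 31, 32, 44]


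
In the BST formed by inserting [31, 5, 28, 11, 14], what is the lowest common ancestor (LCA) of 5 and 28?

Tree insertion order: [31, 5, 28, 11, 14]
Tree (level-order array): [31, 5, None, None, 28, 11, None, None, 14]
In a BST, the LCA of p=5, q=28 is the first node v on the
root-to-leaf path with p <= v <= q (go left if both < v, right if both > v).
Walk from root:
  at 31: both 5 and 28 < 31, go left
  at 5: 5 <= 5 <= 28, this is the LCA
LCA = 5


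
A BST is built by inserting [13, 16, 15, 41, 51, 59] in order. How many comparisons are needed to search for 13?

Search path for 13: 13
Found: True
Comparisons: 1
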